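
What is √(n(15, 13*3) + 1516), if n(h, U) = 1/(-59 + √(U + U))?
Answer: √(1516 - 1/(59 - √78)) ≈ 38.936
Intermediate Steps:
n(h, U) = 1/(-59 + √2*√U) (n(h, U) = 1/(-59 + √(2*U)) = 1/(-59 + √2*√U))
√(n(15, 13*3) + 1516) = √(1/(-59 + √2*√(13*3)) + 1516) = √(1/(-59 + √2*√39) + 1516) = √(1/(-59 + √78) + 1516) = √(1516 + 1/(-59 + √78))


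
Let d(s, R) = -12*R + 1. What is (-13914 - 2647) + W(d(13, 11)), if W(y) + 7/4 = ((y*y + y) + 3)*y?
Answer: -8991543/4 ≈ -2.2479e+6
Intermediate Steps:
d(s, R) = 1 - 12*R
W(y) = -7/4 + y*(3 + y + y²) (W(y) = -7/4 + ((y*y + y) + 3)*y = -7/4 + ((y² + y) + 3)*y = -7/4 + ((y + y²) + 3)*y = -7/4 + (3 + y + y²)*y = -7/4 + y*(3 + y + y²))
(-13914 - 2647) + W(d(13, 11)) = (-13914 - 2647) + (-7/4 + (1 - 12*11)² + (1 - 12*11)³ + 3*(1 - 12*11)) = -16561 + (-7/4 + (1 - 132)² + (1 - 132)³ + 3*(1 - 132)) = -16561 + (-7/4 + (-131)² + (-131)³ + 3*(-131)) = -16561 + (-7/4 + 17161 - 2248091 - 393) = -16561 - 8925299/4 = -8991543/4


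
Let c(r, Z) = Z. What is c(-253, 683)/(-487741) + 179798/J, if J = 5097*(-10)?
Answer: -43864834414/12430079385 ≈ -3.5289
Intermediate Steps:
J = -50970
c(-253, 683)/(-487741) + 179798/J = 683/(-487741) + 179798/(-50970) = 683*(-1/487741) + 179798*(-1/50970) = -683/487741 - 89899/25485 = -43864834414/12430079385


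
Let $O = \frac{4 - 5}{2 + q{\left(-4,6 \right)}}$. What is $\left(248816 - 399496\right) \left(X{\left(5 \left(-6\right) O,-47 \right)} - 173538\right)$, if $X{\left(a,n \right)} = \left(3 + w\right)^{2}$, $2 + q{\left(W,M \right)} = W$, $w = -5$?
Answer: $26148103120$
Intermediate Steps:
$q{\left(W,M \right)} = -2 + W$
$O = \frac{1}{4}$ ($O = \frac{4 - 5}{2 - 6} = - \frac{1}{2 - 6} = - \frac{1}{-4} = \left(-1\right) \left(- \frac{1}{4}\right) = \frac{1}{4} \approx 0.25$)
$X{\left(a,n \right)} = 4$ ($X{\left(a,n \right)} = \left(3 - 5\right)^{2} = \left(-2\right)^{2} = 4$)
$\left(248816 - 399496\right) \left(X{\left(5 \left(-6\right) O,-47 \right)} - 173538\right) = \left(248816 - 399496\right) \left(4 - 173538\right) = \left(-150680\right) \left(-173534\right) = 26148103120$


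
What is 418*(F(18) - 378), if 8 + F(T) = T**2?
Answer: -25916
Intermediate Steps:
F(T) = -8 + T**2
418*(F(18) - 378) = 418*((-8 + 18**2) - 378) = 418*((-8 + 324) - 378) = 418*(316 - 378) = 418*(-62) = -25916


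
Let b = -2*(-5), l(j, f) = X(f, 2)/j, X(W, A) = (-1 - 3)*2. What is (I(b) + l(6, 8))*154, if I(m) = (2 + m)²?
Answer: 65912/3 ≈ 21971.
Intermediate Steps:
X(W, A) = -8 (X(W, A) = -4*2 = -8)
l(j, f) = -8/j
b = 10
(I(b) + l(6, 8))*154 = ((2 + 10)² - 8/6)*154 = (12² - 8*⅙)*154 = (144 - 4/3)*154 = (428/3)*154 = 65912/3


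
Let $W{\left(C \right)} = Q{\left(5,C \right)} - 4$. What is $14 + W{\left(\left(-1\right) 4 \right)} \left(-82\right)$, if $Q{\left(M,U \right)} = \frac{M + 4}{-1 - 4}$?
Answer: $\frac{2448}{5} \approx 489.6$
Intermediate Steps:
$Q{\left(M,U \right)} = - \frac{4}{5} - \frac{M}{5}$ ($Q{\left(M,U \right)} = \frac{4 + M}{-5} = \left(4 + M\right) \left(- \frac{1}{5}\right) = - \frac{4}{5} - \frac{M}{5}$)
$W{\left(C \right)} = - \frac{29}{5}$ ($W{\left(C \right)} = \left(- \frac{4}{5} - 1\right) - 4 = - \frac{9}{5} - 4 = - \frac{29}{5}$)
$14 + W{\left(\left(-1\right) 4 \right)} \left(-82\right) = 14 - - \frac{2378}{5} = 14 + \frac{2378}{5} = \frac{2448}{5}$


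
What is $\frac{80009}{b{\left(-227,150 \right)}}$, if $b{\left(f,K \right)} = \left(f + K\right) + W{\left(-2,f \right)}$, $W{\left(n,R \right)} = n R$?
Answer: $\frac{80009}{377} \approx 212.23$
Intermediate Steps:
$W{\left(n,R \right)} = R n$
$b{\left(f,K \right)} = K - f$ ($b{\left(f,K \right)} = \left(f + K\right) + f \left(-2\right) = \left(K + f\right) - 2 f = K - f$)
$\frac{80009}{b{\left(-227,150 \right)}} = \frac{80009}{150 - -227} = \frac{80009}{150 + 227} = \frac{80009}{377}$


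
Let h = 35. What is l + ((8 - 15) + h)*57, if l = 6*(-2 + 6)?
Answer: 1620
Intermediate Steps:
l = 24 (l = 6*4 = 24)
l + ((8 - 15) + h)*57 = 24 + ((8 - 15) + 35)*57 = 24 + (-7 + 35)*57 = 24 + 28*57 = 24 + 1596 = 1620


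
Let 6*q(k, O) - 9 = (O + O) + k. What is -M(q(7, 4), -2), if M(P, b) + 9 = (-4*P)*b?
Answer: -23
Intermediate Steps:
q(k, O) = 3/2 + O/3 + k/6 (q(k, O) = 3/2 + ((O + O) + k)/6 = 3/2 + (2*O + k)/6 = 3/2 + (k + 2*O)/6 = 3/2 + (O/3 + k/6) = 3/2 + O/3 + k/6)
M(P, b) = -9 - 4*P*b (M(P, b) = -9 + (-4*P)*b = -9 - 4*P*b)
-M(q(7, 4), -2) = -(-9 - 4*(3/2 + (⅓)*4 + (⅙)*7)*(-2)) = -(-9 - 4*(3/2 + 4/3 + 7/6)*(-2)) = -(-9 - 4*4*(-2)) = -(-9 + 32) = -1*23 = -23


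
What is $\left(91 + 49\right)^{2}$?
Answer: $19600$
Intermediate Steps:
$\left(91 + 49\right)^{2} = 140^{2} = 19600$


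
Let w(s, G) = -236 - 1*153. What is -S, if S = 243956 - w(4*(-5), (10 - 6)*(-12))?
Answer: -244345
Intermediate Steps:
w(s, G) = -389 (w(s, G) = -236 - 153 = -389)
S = 244345 (S = 243956 - 1*(-389) = 243956 + 389 = 244345)
-S = -1*244345 = -244345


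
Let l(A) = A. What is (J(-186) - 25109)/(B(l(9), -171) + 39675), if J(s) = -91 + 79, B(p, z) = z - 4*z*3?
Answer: -25121/41556 ≈ -0.60451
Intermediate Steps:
B(p, z) = -11*z (B(p, z) = z - 12*z = -11*z)
J(s) = -12
(J(-186) - 25109)/(B(l(9), -171) + 39675) = (-12 - 25109)/(-11*(-171) + 39675) = -25121/(1881 + 39675) = -25121/41556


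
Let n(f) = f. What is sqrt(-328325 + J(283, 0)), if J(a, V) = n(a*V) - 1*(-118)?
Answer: I*sqrt(328207) ≈ 572.89*I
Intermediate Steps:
J(a, V) = 118 + V*a (J(a, V) = a*V - 1*(-118) = V*a + 118 = 118 + V*a)
sqrt(-328325 + J(283, 0)) = sqrt(-328325 + (118 + 0*283)) = sqrt(-328325 + (118 + 0)) = sqrt(-328325 + 118) = sqrt(-328207) = I*sqrt(328207)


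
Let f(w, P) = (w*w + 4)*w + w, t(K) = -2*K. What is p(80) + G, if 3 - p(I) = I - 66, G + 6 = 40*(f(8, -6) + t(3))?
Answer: 21823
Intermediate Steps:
f(w, P) = w + w*(4 + w²) (f(w, P) = (w² + 4)*w + w = (4 + w²)*w + w = w*(4 + w²) + w = w + w*(4 + w²))
G = 21834 (G = -6 + 40*(8*(5 + 8²) - 2*3) = -6 + 40*(8*(5 + 64) - 6) = -6 + 40*(8*69 - 6) = -6 + 40*(552 - 6) = -6 + 40*546 = -6 + 21840 = 21834)
p(I) = 69 - I (p(I) = 3 - (I - 66) = 3 - (-66 + I) = 3 + (66 - I) = 69 - I)
p(80) + G = (69 - 1*80) + 21834 = (69 - 80) + 21834 = -11 + 21834 = 21823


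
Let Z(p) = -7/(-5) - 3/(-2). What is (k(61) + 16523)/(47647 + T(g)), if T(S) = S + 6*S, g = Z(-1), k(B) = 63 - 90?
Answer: 164960/476673 ≈ 0.34607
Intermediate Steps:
k(B) = -27
Z(p) = 29/10 (Z(p) = -7*(-1/5) - 3*(-1/2) = 7/5 + 3/2 = 29/10)
g = 29/10 ≈ 2.9000
T(S) = 7*S
(k(61) + 16523)/(47647 + T(g)) = (-27 + 16523)/(47647 + 7*(29/10)) = 16496/(47647 + 203/10) = 16496/(476673/10) = 16496*(10/476673) = 164960/476673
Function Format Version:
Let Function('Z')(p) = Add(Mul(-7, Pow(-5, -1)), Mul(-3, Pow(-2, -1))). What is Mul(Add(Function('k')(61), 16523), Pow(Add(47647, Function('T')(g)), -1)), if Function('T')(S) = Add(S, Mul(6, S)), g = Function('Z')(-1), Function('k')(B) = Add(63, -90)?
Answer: Rational(164960, 476673) ≈ 0.34607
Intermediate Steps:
Function('k')(B) = -27
Function('Z')(p) = Rational(29, 10) (Function('Z')(p) = Add(Mul(-7, Rational(-1, 5)), Mul(-3, Rational(-1, 2))) = Add(Rational(7, 5), Rational(3, 2)) = Rational(29, 10))
g = Rational(29, 10) ≈ 2.9000
Function('T')(S) = Mul(7, S)
Mul(Add(Function('k')(61), 16523), Pow(Add(47647, Function('T')(g)), -1)) = Mul(Add(-27, 16523), Pow(Add(47647, Mul(7, Rational(29, 10))), -1)) = Mul(16496, Pow(Add(47647, Rational(203, 10)), -1)) = Mul(16496, Pow(Rational(476673, 10), -1)) = Mul(16496, Rational(10, 476673)) = Rational(164960, 476673)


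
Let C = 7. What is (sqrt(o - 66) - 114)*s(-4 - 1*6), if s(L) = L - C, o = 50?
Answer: 1938 - 68*I ≈ 1938.0 - 68.0*I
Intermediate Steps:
s(L) = -7 + L (s(L) = L - 1*7 = L - 7 = -7 + L)
(sqrt(o - 66) - 114)*s(-4 - 1*6) = (sqrt(50 - 66) - 114)*(-7 + (-4 - 1*6)) = (sqrt(-16) - 114)*(-7 + (-4 - 6)) = (4*I - 114)*(-7 - 10) = (-114 + 4*I)*(-17) = 1938 - 68*I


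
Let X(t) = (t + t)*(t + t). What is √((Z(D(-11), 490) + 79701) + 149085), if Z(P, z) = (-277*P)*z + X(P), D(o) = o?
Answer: 10*√17223 ≈ 1312.4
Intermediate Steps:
X(t) = 4*t² (X(t) = (2*t)*(2*t) = 4*t²)
Z(P, z) = 4*P² - 277*P*z (Z(P, z) = (-277*P)*z + 4*P² = -277*P*z + 4*P² = 4*P² - 277*P*z)
√((Z(D(-11), 490) + 79701) + 149085) = √((-11*(-277*490 + 4*(-11)) + 79701) + 149085) = √((-11*(-135730 - 44) + 79701) + 149085) = √((-11*(-135774) + 79701) + 149085) = √((1493514 + 79701) + 149085) = √(1573215 + 149085) = √1722300 = 10*√17223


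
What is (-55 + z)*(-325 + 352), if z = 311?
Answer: 6912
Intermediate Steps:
(-55 + z)*(-325 + 352) = (-55 + 311)*(-325 + 352) = 256*27 = 6912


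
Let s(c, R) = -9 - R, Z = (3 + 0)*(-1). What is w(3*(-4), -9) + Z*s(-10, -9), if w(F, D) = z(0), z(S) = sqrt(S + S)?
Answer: 0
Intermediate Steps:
z(S) = sqrt(2)*sqrt(S) (z(S) = sqrt(2*S) = sqrt(2)*sqrt(S))
w(F, D) = 0 (w(F, D) = sqrt(2)*sqrt(0) = sqrt(2)*0 = 0)
Z = -3 (Z = 3*(-1) = -3)
w(3*(-4), -9) + Z*s(-10, -9) = 0 - 3*(-9 - 1*(-9)) = 0 - 3*(-9 + 9) = 0 - 3*0 = 0 + 0 = 0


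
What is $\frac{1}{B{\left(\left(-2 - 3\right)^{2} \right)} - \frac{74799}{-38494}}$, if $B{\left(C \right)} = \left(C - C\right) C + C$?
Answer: $\frac{38494}{1037149} \approx 0.037115$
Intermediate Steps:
$B{\left(C \right)} = C$ ($B{\left(C \right)} = 0 C + C = 0 + C = C$)
$\frac{1}{B{\left(\left(-2 - 3\right)^{2} \right)} - \frac{74799}{-38494}} = \frac{1}{\left(-2 - 3\right)^{2} - \frac{74799}{-38494}} = \frac{1}{\left(-5\right)^{2} - - \frac{74799}{38494}} = \frac{1}{25 + \frac{74799}{38494}} = \frac{1}{\frac{1037149}{38494}} = \frac{38494}{1037149}$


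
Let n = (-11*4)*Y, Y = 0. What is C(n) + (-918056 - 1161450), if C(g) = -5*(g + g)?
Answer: -2079506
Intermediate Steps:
n = 0 (n = -11*4*0 = -44*0 = 0)
C(g) = -10*g
C(n) + (-918056 - 1161450) = -10*0 + (-918056 - 1161450) = 0 - 2079506 = -2079506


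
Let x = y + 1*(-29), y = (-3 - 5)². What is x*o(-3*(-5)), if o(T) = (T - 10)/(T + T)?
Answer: 35/6 ≈ 5.8333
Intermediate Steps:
y = 64 (y = (-8)² = 64)
o(T) = (-10 + T)/(2*T) (o(T) = (-10 + T)/((2*T)) = (-10 + T)*(1/(2*T)) = (-10 + T)/(2*T))
x = 35 (x = 64 + 1*(-29) = 64 - 29 = 35)
x*o(-3*(-5)) = 35*((-10 - 3*(-5))/(2*((-3*(-5))))) = 35*((½)*(-10 + 15)/15) = 35*((½)*(1/15)*5) = 35*(⅙) = 35/6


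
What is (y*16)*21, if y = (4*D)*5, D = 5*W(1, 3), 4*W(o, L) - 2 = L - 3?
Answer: 16800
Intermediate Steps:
W(o, L) = -¼ + L/4 (W(o, L) = ½ + (L - 3)/4 = ½ + (-3 + L)/4 = ½ + (-¾ + L/4) = -¼ + L/4)
D = 5/2 (D = 5*(-¼ + (¼)*3) = 5*(-¼ + ¾) = 5*(½) = 5/2 ≈ 2.5000)
y = 50 (y = (4*(5/2))*5 = 10*5 = 50)
(y*16)*21 = (50*16)*21 = 800*21 = 16800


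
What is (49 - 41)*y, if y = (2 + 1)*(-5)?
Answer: -120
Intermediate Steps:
y = -15 (y = 3*(-5) = -15)
(49 - 41)*y = (49 - 41)*(-15) = 8*(-15) = -120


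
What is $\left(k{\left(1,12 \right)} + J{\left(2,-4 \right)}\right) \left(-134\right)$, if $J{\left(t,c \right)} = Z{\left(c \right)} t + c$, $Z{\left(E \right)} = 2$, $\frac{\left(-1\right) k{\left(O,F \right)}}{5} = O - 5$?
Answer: $-2680$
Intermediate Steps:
$k{\left(O,F \right)} = 25 - 5 O$ ($k{\left(O,F \right)} = - 5 \left(O - 5\right) = - 5 \left(-5 + O\right) = 25 - 5 O$)
$J{\left(t,c \right)} = c + 2 t$ ($J{\left(t,c \right)} = 2 t + c = c + 2 t$)
$\left(k{\left(1,12 \right)} + J{\left(2,-4 \right)}\right) \left(-134\right) = \left(\left(25 - 5\right) + \left(-4 + 2 \cdot 2\right)\right) \left(-134\right) = \left(\left(25 - 5\right) + \left(-4 + 4\right)\right) \left(-134\right) = \left(20 + 0\right) \left(-134\right) = 20 \left(-134\right) = -2680$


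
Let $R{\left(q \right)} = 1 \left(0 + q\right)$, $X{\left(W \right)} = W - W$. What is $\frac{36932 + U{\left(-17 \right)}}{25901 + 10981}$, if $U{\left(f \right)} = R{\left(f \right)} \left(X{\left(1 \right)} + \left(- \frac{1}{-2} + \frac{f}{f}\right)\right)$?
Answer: $\frac{73813}{73764} \approx 1.0007$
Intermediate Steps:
$X{\left(W \right)} = 0$
$R{\left(q \right)} = q$ ($R{\left(q \right)} = 1 q = q$)
$U{\left(f \right)} = \frac{3 f}{2}$ ($U{\left(f \right)} = f \left(0 + \left(- \frac{1}{-2} + \frac{f}{f}\right)\right) = f \left(0 + \left(\left(-1\right) \left(- \frac{1}{2}\right) + 1\right)\right) = f \left(0 + \left(\frac{1}{2} + 1\right)\right) = f \left(0 + \frac{3}{2}\right) = f \frac{3}{2} = \frac{3 f}{2}$)
$\frac{36932 + U{\left(-17 \right)}}{25901 + 10981} = \frac{36932 + \frac{3}{2} \left(-17\right)}{25901 + 10981} = \frac{36932 - \frac{51}{2}}{36882} = \frac{73813}{2} \cdot \frac{1}{36882} = \frac{73813}{73764}$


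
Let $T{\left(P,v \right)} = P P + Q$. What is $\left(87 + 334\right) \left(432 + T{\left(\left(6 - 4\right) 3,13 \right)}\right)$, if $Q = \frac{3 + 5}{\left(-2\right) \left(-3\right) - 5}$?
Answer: $200396$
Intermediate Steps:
$Q = 8$ ($Q = \frac{8}{6 - 5} = \frac{8}{1} = 8 \cdot 1 = 8$)
$T{\left(P,v \right)} = 8 + P^{2}$ ($T{\left(P,v \right)} = P P + 8 = P^{2} + 8 = 8 + P^{2}$)
$\left(87 + 334\right) \left(432 + T{\left(\left(6 - 4\right) 3,13 \right)}\right) = \left(87 + 334\right) \left(432 + \left(8 + \left(\left(6 - 4\right) 3\right)^{2}\right)\right) = 421 \left(432 + \left(8 + \left(2 \cdot 3\right)^{2}\right)\right) = 421 \left(432 + \left(8 + 6^{2}\right)\right) = 421 \left(432 + \left(8 + 36\right)\right) = 421 \left(432 + 44\right) = 421 \cdot 476 = 200396$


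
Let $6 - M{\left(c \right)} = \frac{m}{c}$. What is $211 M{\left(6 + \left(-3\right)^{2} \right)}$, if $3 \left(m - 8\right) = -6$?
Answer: $\frac{5908}{5} \approx 1181.6$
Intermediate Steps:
$m = 6$ ($m = 8 + \frac{1}{3} \left(-6\right) = 8 - 2 = 6$)
$M{\left(c \right)} = 6 - \frac{6}{c}$
$211 M{\left(6 + \left(-3\right)^{2} \right)} = 211 \left(6 - \frac{6}{6 + \left(-3\right)^{2}}\right) = 211 \left(6 - \frac{6}{6 + 9}\right) = 211 \left(6 - \frac{6}{15}\right) = 211 \left(6 - \frac{2}{5}\right) = 211 \cdot \frac{28}{5} = \frac{5908}{5}$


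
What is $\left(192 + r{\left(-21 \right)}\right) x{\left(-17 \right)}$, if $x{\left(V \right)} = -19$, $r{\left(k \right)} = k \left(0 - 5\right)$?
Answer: $-5643$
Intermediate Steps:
$r{\left(k \right)} = - 5 k$ ($r{\left(k \right)} = k \left(-5\right) = - 5 k$)
$\left(192 + r{\left(-21 \right)}\right) x{\left(-17 \right)} = \left(192 - -105\right) \left(-19\right) = \left(192 + 105\right) \left(-19\right) = 297 \left(-19\right) = -5643$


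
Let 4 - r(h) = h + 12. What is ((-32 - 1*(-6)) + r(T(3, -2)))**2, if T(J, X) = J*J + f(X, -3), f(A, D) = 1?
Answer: 1936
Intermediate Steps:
T(J, X) = 1 + J**2 (T(J, X) = J*J + 1 = J**2 + 1 = 1 + J**2)
r(h) = -8 - h (r(h) = 4 - (h + 12) = 4 - (12 + h) = 4 + (-12 - h) = -8 - h)
((-32 - 1*(-6)) + r(T(3, -2)))**2 = ((-32 - 1*(-6)) + (-8 - (1 + 3**2)))**2 = ((-32 + 6) + (-8 - (1 + 9)))**2 = (-26 + (-8 - 1*10))**2 = (-26 + (-8 - 10))**2 = (-26 - 18)**2 = (-44)**2 = 1936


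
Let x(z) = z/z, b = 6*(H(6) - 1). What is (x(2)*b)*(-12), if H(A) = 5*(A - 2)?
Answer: -1368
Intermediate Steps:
H(A) = -10 + 5*A (H(A) = 5*(-2 + A) = -10 + 5*A)
b = 114 (b = 6*((-10 + 5*6) - 1) = 6*((-10 + 30) - 1) = 6*(20 - 1) = 6*19 = 114)
x(z) = 1
(x(2)*b)*(-12) = (1*114)*(-12) = 114*(-12) = -1368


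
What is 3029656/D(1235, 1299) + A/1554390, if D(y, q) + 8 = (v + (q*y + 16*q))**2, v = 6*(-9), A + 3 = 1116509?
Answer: 210590015879533603/293181131067066045 ≈ 0.71829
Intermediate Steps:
A = 1116506 (A = -3 + 1116509 = 1116506)
v = -54
D(y, q) = -8 + (-54 + 16*q + q*y)**2 (D(y, q) = -8 + (-54 + (q*y + 16*q))**2 = -8 + (-54 + (16*q + q*y))**2 = -8 + (-54 + 16*q + q*y)**2)
3029656/D(1235, 1299) + A/1554390 = 3029656/(-8 + (-54 + 16*1299 + 1299*1235)**2) + 1116506/1554390 = 3029656/(-8 + (-54 + 20784 + 1604265)**2) + 1116506*(1/1554390) = 3029656/(-8 + 1624995**2) + 558253/777195 = 3029656/(-8 + 2640608750025) + 558253/777195 = 3029656/2640608750017 + 558253/777195 = 3029656*(1/2640608750017) + 558253/777195 = 432808/377229821431 + 558253/777195 = 210590015879533603/293181131067066045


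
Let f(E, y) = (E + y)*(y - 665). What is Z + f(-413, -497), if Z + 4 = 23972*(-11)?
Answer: 793724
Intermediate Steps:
f(E, y) = (-665 + y)*(E + y) (f(E, y) = (E + y)*(-665 + y) = (-665 + y)*(E + y))
Z = -263696 (Z = -4 + 23972*(-11) = -4 - 263692 = -263696)
Z + f(-413, -497) = -263696 + ((-497)² - 665*(-413) - 665*(-497) - 413*(-497)) = -263696 + (247009 + 274645 + 330505 + 205261) = -263696 + 1057420 = 793724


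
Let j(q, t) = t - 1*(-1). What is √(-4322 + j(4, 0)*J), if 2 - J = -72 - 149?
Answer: I*√4099 ≈ 64.023*I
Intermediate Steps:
J = 223 (J = 2 - (-72 - 149) = 2 - 1*(-221) = 2 + 221 = 223)
j(q, t) = 1 + t (j(q, t) = t + 1 = 1 + t)
√(-4322 + j(4, 0)*J) = √(-4322 + (1 + 0)*223) = √(-4322 + 1*223) = √(-4322 + 223) = √(-4099) = I*√4099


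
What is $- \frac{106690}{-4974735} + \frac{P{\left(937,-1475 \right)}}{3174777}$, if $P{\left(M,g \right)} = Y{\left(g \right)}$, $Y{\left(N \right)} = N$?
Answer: $\frac{22091948267}{1052911617273} \approx 0.020982$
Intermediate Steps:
$P{\left(M,g \right)} = g$
$- \frac{106690}{-4974735} + \frac{P{\left(937,-1475 \right)}}{3174777} = - \frac{106690}{-4974735} - \frac{1475}{3174777} = \left(-106690\right) \left(- \frac{1}{4974735}\right) - \frac{1475}{3174777} = \frac{21338}{994947} - \frac{1475}{3174777} = \frac{22091948267}{1052911617273}$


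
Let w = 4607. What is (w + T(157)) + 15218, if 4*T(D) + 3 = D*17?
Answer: 40983/2 ≈ 20492.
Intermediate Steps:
T(D) = -¾ + 17*D/4 (T(D) = -¾ + (D*17)/4 = -¾ + (17*D)/4 = -¾ + 17*D/4)
(w + T(157)) + 15218 = (4607 + (-¾ + (17/4)*157)) + 15218 = (4607 + (-¾ + 2669/4)) + 15218 = (4607 + 1333/2) + 15218 = 10547/2 + 15218 = 40983/2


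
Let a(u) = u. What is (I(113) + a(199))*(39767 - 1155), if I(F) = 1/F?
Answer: 868306656/113 ≈ 7.6841e+6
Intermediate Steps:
(I(113) + a(199))*(39767 - 1155) = (1/113 + 199)*(39767 - 1155) = (1/113 + 199)*38612 = (22488/113)*38612 = 868306656/113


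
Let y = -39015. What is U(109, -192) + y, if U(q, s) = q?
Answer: -38906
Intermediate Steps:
U(109, -192) + y = 109 - 39015 = -38906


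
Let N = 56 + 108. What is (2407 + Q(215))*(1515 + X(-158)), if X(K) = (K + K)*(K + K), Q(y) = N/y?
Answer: 52476624199/215 ≈ 2.4408e+8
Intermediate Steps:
N = 164
Q(y) = 164/y
X(K) = 4*K² (X(K) = (2*K)*(2*K) = 4*K²)
(2407 + Q(215))*(1515 + X(-158)) = (2407 + 164/215)*(1515 + 4*(-158)²) = (2407 + 164*(1/215))*(1515 + 4*24964) = (2407 + 164/215)*(1515 + 99856) = (517669/215)*101371 = 52476624199/215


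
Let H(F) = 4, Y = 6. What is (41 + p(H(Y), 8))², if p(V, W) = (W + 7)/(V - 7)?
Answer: 1296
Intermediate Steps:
p(V, W) = (7 + W)/(-7 + V)
(41 + p(H(Y), 8))² = (41 + (7 + 8)/(-7 + 4))² = (41 + 15/(-3))² = (41 - ⅓*15)² = (41 - 5)² = 36² = 1296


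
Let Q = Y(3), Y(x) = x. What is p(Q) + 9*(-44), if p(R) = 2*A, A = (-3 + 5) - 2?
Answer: -396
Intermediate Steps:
A = 0 (A = 2 - 2 = 0)
Q = 3
p(R) = 0 (p(R) = 2*0 = 0)
p(Q) + 9*(-44) = 0 + 9*(-44) = 0 - 396 = -396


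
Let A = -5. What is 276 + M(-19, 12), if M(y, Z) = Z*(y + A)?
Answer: -12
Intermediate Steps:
M(y, Z) = Z*(-5 + y) (M(y, Z) = Z*(y - 5) = Z*(-5 + y))
276 + M(-19, 12) = 276 + 12*(-5 - 19) = 276 + 12*(-24) = 276 - 288 = -12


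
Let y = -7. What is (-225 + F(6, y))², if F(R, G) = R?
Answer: 47961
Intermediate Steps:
(-225 + F(6, y))² = (-225 + 6)² = (-219)² = 47961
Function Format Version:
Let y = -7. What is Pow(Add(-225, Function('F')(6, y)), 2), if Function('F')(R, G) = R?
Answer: 47961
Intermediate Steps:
Pow(Add(-225, Function('F')(6, y)), 2) = Pow(Add(-225, 6), 2) = Pow(-219, 2) = 47961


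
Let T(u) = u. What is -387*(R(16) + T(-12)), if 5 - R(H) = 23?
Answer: 11610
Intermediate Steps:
R(H) = -18 (R(H) = 5 - 1*23 = 5 - 23 = -18)
-387*(R(16) + T(-12)) = -387*(-18 - 12) = -387*(-30) = 11610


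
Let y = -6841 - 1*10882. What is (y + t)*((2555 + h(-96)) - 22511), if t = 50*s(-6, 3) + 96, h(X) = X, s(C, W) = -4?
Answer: 357467004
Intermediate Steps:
y = -17723 (y = -6841 - 10882 = -17723)
t = -104 (t = 50*(-4) + 96 = -200 + 96 = -104)
(y + t)*((2555 + h(-96)) - 22511) = (-17723 - 104)*((2555 - 96) - 22511) = -17827*(2459 - 22511) = -17827*(-20052) = 357467004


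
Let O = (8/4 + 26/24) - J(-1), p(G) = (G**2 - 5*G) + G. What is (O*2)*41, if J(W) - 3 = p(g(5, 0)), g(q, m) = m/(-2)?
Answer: 41/6 ≈ 6.8333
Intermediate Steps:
g(q, m) = -m/2 (g(q, m) = m*(-1/2) = -m/2)
p(G) = G**2 - 4*G
J(W) = 3 (J(W) = 3 + (-1/2*0)*(-4 - 1/2*0) = 3 + 0*(-4 + 0) = 3 + 0*(-4) = 3 + 0 = 3)
O = 1/12 (O = (8/4 + 26/24) - 1*3 = (8*(1/4) + 26*(1/24)) - 3 = (2 + 13/12) - 3 = 37/12 - 3 = 1/12 ≈ 0.083333)
(O*2)*41 = ((1/12)*2)*41 = (1/6)*41 = 41/6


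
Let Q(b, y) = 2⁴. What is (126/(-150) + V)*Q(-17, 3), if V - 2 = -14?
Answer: -5136/25 ≈ -205.44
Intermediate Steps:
V = -12 (V = 2 - 14 = -12)
Q(b, y) = 16
(126/(-150) + V)*Q(-17, 3) = (126/(-150) - 12)*16 = (126*(-1/150) - 12)*16 = (-21/25 - 12)*16 = -321/25*16 = -5136/25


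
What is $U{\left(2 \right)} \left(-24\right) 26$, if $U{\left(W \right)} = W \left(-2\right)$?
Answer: $2496$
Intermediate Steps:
$U{\left(W \right)} = - 2 W$
$U{\left(2 \right)} \left(-24\right) 26 = \left(-2\right) 2 \left(-24\right) 26 = \left(-4\right) \left(-24\right) 26 = 96 \cdot 26 = 2496$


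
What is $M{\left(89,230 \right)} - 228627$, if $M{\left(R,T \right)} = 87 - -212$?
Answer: $-228328$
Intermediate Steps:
$M{\left(R,T \right)} = 299$ ($M{\left(R,T \right)} = 87 + 212 = 299$)
$M{\left(89,230 \right)} - 228627 = 299 - 228627 = -228328$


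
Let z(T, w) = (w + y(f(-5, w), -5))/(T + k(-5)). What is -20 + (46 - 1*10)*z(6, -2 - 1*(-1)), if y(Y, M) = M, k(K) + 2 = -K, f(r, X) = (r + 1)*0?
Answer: -44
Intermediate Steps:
f(r, X) = 0 (f(r, X) = (1 + r)*0 = 0)
k(K) = -2 - K
z(T, w) = (-5 + w)/(3 + T) (z(T, w) = (w - 5)/(T + (-2 - 1*(-5))) = (-5 + w)/(T + (-2 + 5)) = (-5 + w)/(T + 3) = (-5 + w)/(3 + T))
-20 + (46 - 1*10)*z(6, -2 - 1*(-1)) = -20 + (46 - 1*10)*((-5 + (-2 - 1*(-1)))/(3 + 6)) = -20 + (46 - 10)*((-5 + (-2 + 1))/9) = -20 + 36*((-5 - 1)/9) = -20 + 36*((⅑)*(-6)) = -20 + 36*(-⅔) = -20 - 24 = -44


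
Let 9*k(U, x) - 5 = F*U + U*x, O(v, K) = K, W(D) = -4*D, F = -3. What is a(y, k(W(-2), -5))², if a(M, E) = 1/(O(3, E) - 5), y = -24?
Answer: 81/10816 ≈ 0.0074889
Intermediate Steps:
k(U, x) = 5/9 - U/3 + U*x/9 (k(U, x) = 5/9 + (-3*U + U*x)/9 = 5/9 + (-U/3 + U*x/9) = 5/9 - U/3 + U*x/9)
a(M, E) = 1/(-5 + E) (a(M, E) = 1/(E - 5) = 1/(-5 + E))
a(y, k(W(-2), -5))² = (1/(-5 + (5/9 - (-4)*(-2)/3 + (⅑)*(-4*(-2))*(-5))))² = (1/(-5 + (5/9 - ⅓*8 + (⅑)*8*(-5))))² = (1/(-5 + (5/9 - 8/3 - 40/9)))² = (1/(-5 - 59/9))² = (1/(-104/9))² = (-9/104)² = 81/10816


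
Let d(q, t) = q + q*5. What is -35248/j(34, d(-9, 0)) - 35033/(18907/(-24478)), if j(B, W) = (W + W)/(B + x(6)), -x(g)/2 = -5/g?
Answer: 87287667482/1531467 ≈ 56996.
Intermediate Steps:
d(q, t) = 6*q (d(q, t) = q + 5*q = 6*q)
x(g) = 10/g (x(g) = -(-10)/g = 10/g)
j(B, W) = 2*W/(5/3 + B) (j(B, W) = (W + W)/(B + 10/6) = (2*W)/(B + 10*(⅙)) = (2*W)/(B + 5/3) = (2*W)/(5/3 + B) = 2*W/(5/3 + B))
-35248/j(34, d(-9, 0)) - 35033/(18907/(-24478)) = -35248/(6*(6*(-9))/(5 + 3*34)) - 35033/(18907/(-24478)) = -35248/(6*(-54)/(5 + 102)) - 35033/(18907*(-1/24478)) = -35248/(6*(-54)/107) - 35033/(-18907/24478) = -35248/(6*(-54)*(1/107)) - 35033*(-24478/18907) = -35248/(-324/107) + 857537774/18907 = -35248*(-107/324) + 857537774/18907 = 942884/81 + 857537774/18907 = 87287667482/1531467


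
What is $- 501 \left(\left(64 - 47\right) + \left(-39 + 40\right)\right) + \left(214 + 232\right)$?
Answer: $-8572$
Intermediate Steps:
$- 501 \left(\left(64 - 47\right) + \left(-39 + 40\right)\right) + \left(214 + 232\right) = - 501 \left(17 + 1\right) + 446 = \left(-501\right) 18 + 446 = -9018 + 446 = -8572$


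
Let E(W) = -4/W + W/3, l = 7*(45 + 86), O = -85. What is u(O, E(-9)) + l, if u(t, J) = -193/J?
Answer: 22828/23 ≈ 992.52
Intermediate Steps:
l = 917 (l = 7*131 = 917)
E(W) = -4/W + W/3 (E(W) = -4/W + W*(⅓) = -4/W + W/3)
u(O, E(-9)) + l = -193/(-4/(-9) + (⅓)*(-9)) + 917 = -193/(-4*(-⅑) - 3) + 917 = -193/(4/9 - 3) + 917 = -193/(-23/9) + 917 = -193*(-9/23) + 917 = 1737/23 + 917 = 22828/23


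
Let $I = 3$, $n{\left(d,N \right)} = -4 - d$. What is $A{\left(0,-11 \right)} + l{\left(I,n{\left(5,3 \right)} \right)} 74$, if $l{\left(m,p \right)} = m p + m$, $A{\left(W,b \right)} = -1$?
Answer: $-1777$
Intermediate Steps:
$l{\left(m,p \right)} = m + m p$
$A{\left(0,-11 \right)} + l{\left(I,n{\left(5,3 \right)} \right)} 74 = -1 + 3 \left(1 - 9\right) 74 = -1 + 3 \left(-8\right) 74 = -1 - 1776 = -1777$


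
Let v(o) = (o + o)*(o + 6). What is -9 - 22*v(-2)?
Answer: 343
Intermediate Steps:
v(o) = 2*o*(6 + o) (v(o) = (2*o)*(6 + o) = 2*o*(6 + o))
-9 - 22*v(-2) = -9 - 44*(-2)*(6 - 2) = -9 - 44*(-2)*4 = -9 - 22*(-16) = -9 + 352 = 343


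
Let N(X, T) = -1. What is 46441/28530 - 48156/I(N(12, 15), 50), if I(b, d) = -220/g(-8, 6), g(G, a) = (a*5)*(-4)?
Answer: -8242833229/313830 ≈ -26265.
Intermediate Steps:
g(G, a) = -20*a (g(G, a) = (5*a)*(-4) = -20*a)
I(b, d) = 11/6 (I(b, d) = -220/((-20*6)) = -220/(-120) = -220*(-1/120) = 11/6)
46441/28530 - 48156/I(N(12, 15), 50) = 46441/28530 - 48156/11/6 = 46441*(1/28530) - 48156*6/11 = 46441/28530 - 288936/11 = -8242833229/313830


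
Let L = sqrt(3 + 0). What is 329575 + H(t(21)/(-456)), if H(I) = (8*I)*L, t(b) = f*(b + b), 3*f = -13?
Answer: 329575 + 182*sqrt(3)/57 ≈ 3.2958e+5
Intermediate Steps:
f = -13/3 (f = (1/3)*(-13) = -13/3 ≈ -4.3333)
L = sqrt(3) ≈ 1.7320
t(b) = -26*b/3 (t(b) = -13*(b + b)/3 = -26*b/3)
H(I) = 8*I*sqrt(3) (H(I) = (8*I)*sqrt(3) = 8*I*sqrt(3))
329575 + H(t(21)/(-456)) = 329575 + 8*(-26/3*21/(-456))*sqrt(3) = 329575 + 8*(-182*(-1/456))*sqrt(3) = 329575 + 8*(91/228)*sqrt(3) = 329575 + 182*sqrt(3)/57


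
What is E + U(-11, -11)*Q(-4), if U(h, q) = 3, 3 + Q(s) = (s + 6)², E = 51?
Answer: 54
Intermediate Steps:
Q(s) = -3 + (6 + s)² (Q(s) = -3 + (s + 6)² = -3 + (6 + s)²)
E + U(-11, -11)*Q(-4) = 51 + 3*(-3 + (6 - 4)²) = 51 + 3*(-3 + 2²) = 51 + 3*(-3 + 4) = 51 + 3*1 = 51 + 3 = 54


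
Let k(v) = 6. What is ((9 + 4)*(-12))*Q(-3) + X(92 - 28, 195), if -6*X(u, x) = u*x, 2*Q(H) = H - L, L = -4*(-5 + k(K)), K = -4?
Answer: -2158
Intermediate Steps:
L = -4 (L = -4*(-5 + 6) = -4*1 = -4)
Q(H) = 2 + H/2 (Q(H) = (H - 1*(-4))/2 = (H + 4)/2 = (4 + H)/2 = 2 + H/2)
X(u, x) = -u*x/6
((9 + 4)*(-12))*Q(-3) + X(92 - 28, 195) = ((9 + 4)*(-12))*(2 + (½)*(-3)) - ⅙*(92 - 28)*195 = (13*(-12))*(2 - 3/2) - ⅙*64*195 = -156*½ - 2080 = -78 - 2080 = -2158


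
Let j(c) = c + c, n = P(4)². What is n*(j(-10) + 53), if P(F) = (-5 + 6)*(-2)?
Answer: 132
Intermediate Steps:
P(F) = -2 (P(F) = 1*(-2) = -2)
n = 4 (n = (-2)² = 4)
j(c) = 2*c
n*(j(-10) + 53) = 4*(2*(-10) + 53) = 4*(-20 + 53) = 4*33 = 132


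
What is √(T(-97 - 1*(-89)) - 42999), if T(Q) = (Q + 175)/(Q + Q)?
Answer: I*√688151/4 ≈ 207.39*I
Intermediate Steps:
T(Q) = (175 + Q)/(2*Q) (T(Q) = (175 + Q)/((2*Q)) = (175 + Q)*(1/(2*Q)) = (175 + Q)/(2*Q))
√(T(-97 - 1*(-89)) - 42999) = √((175 + (-97 - 1*(-89)))/(2*(-97 - 1*(-89))) - 42999) = √((175 + (-97 + 89))/(2*(-97 + 89)) - 42999) = √((½)*(175 - 8)/(-8) - 42999) = √((½)*(-⅛)*167 - 42999) = √(-167/16 - 42999) = √(-688151/16) = I*√688151/4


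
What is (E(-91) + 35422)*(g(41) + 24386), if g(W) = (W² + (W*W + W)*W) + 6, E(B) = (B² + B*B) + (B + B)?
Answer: 5007958350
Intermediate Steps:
E(B) = 2*B + 2*B² (E(B) = (B² + B²) + 2*B = 2*B² + 2*B = 2*B + 2*B²)
g(W) = 6 + W² + W*(W + W²) (g(W) = (W² + (W² + W)*W) + 6 = (W² + (W + W²)*W) + 6 = (W² + W*(W + W²)) + 6 = 6 + W² + W*(W + W²))
(E(-91) + 35422)*(g(41) + 24386) = (2*(-91)*(1 - 91) + 35422)*((6 + 41³ + 2*41²) + 24386) = (2*(-91)*(-90) + 35422)*((6 + 68921 + 2*1681) + 24386) = (16380 + 35422)*((6 + 68921 + 3362) + 24386) = 51802*(72289 + 24386) = 51802*96675 = 5007958350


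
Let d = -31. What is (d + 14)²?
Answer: 289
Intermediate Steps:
(d + 14)² = (-31 + 14)² = (-17)² = 289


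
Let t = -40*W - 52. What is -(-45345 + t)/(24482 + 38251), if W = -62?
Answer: 42917/62733 ≈ 0.68412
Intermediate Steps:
t = 2428 (t = -40*(-62) - 52 = 2480 - 52 = 2428)
-(-45345 + t)/(24482 + 38251) = -(-45345 + 2428)/(24482 + 38251) = -(-42917)/62733 = -1*(-42917/62733) = 42917/62733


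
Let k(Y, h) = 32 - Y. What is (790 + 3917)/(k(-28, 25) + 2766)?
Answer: 523/314 ≈ 1.6656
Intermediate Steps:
(790 + 3917)/(k(-28, 25) + 2766) = (790 + 3917)/((32 - 1*(-28)) + 2766) = 4707/((32 + 28) + 2766) = 4707/(60 + 2766) = 4707/2826 = 4707*(1/2826) = 523/314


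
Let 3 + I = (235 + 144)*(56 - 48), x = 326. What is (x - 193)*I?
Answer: 402857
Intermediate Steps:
I = 3029 (I = -3 + (235 + 144)*(56 - 48) = -3 + 379*8 = -3 + 3032 = 3029)
(x - 193)*I = (326 - 193)*3029 = 133*3029 = 402857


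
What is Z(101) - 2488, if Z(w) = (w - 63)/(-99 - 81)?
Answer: -223939/90 ≈ -2488.2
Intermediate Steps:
Z(w) = 7/20 - w/180 (Z(w) = (-63 + w)/(-180) = (-63 + w)*(-1/180) = 7/20 - w/180)
Z(101) - 2488 = (7/20 - 1/180*101) - 2488 = (7/20 - 101/180) - 2488 = -19/90 - 2488 = -223939/90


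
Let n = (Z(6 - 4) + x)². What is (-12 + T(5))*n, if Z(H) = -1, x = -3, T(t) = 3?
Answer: -144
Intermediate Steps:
n = 16 (n = (-1 - 3)² = (-4)² = 16)
(-12 + T(5))*n = (-12 + 3)*16 = -9*16 = -144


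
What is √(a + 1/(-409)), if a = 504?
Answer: √84309215/409 ≈ 22.450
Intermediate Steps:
√(a + 1/(-409)) = √(504 + 1/(-409)) = √(504 - 1/409) = √(206135/409) = √84309215/409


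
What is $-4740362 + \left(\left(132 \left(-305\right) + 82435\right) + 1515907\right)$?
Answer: $-3182280$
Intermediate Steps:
$-4740362 + \left(\left(132 \left(-305\right) + 82435\right) + 1515907\right) = -4740362 + \left(\left(-40260 + 82435\right) + 1515907\right) = -4740362 + \left(42175 + 1515907\right) = -4740362 + 1558082 = -3182280$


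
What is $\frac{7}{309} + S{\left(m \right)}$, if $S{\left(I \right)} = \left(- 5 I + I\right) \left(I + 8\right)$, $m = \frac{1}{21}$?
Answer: $- \frac{68599}{45423} \approx -1.5102$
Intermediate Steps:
$m = \frac{1}{21} \approx 0.047619$
$S{\left(I \right)} = - 4 I \left(8 + I\right)$
$\frac{7}{309} + S{\left(m \right)} = \frac{7}{309} - \frac{4 \left(8 + \frac{1}{21}\right)}{21} = 7 \cdot \frac{1}{309} - \frac{4}{21} \cdot \frac{169}{21} = \frac{7}{309} - \frac{676}{441} = - \frac{68599}{45423}$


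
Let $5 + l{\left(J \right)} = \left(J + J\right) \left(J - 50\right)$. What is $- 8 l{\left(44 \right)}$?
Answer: $4264$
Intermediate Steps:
$l{\left(J \right)} = -5 + 2 J \left(-50 + J\right)$ ($l{\left(J \right)} = -5 + \left(J + J\right) \left(J - 50\right) = -5 + 2 J \left(-50 + J\right)$)
$- 8 l{\left(44 \right)} = - 8 \left(-5 - 4400 + 2 \cdot 44^{2}\right) = - 8 \left(-5 - 4400 + 2 \cdot 1936\right) = - 8 \left(-5 - 4400 + 3872\right) = \left(-8\right) \left(-533\right) = 4264$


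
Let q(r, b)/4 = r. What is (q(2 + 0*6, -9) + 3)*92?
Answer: 1012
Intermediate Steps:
q(r, b) = 4*r
(q(2 + 0*6, -9) + 3)*92 = (4*(2 + 0*6) + 3)*92 = (4*(2 + 0) + 3)*92 = (4*2 + 3)*92 = (8 + 3)*92 = 11*92 = 1012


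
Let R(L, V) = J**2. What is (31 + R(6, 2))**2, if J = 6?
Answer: 4489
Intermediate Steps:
R(L, V) = 36 (R(L, V) = 6**2 = 36)
(31 + R(6, 2))**2 = (31 + 36)**2 = 67**2 = 4489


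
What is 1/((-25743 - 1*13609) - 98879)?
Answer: -1/138231 ≈ -7.2343e-6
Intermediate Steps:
1/((-25743 - 1*13609) - 98879) = 1/((-25743 - 13609) - 98879) = 1/(-39352 - 98879) = 1/(-138231) = -1/138231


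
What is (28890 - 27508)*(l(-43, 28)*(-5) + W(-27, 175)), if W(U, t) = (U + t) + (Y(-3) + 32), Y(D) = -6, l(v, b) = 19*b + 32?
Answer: -3656772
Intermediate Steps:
l(v, b) = 32 + 19*b
W(U, t) = 26 + U + t (W(U, t) = (U + t) + (-6 + 32) = (U + t) + 26 = 26 + U + t)
(28890 - 27508)*(l(-43, 28)*(-5) + W(-27, 175)) = (28890 - 27508)*((32 + 19*28)*(-5) + (26 - 27 + 175)) = 1382*((32 + 532)*(-5) + 174) = 1382*(564*(-5) + 174) = 1382*(-2820 + 174) = 1382*(-2646) = -3656772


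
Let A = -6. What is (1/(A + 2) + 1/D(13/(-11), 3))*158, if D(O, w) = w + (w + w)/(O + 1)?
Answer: -1343/30 ≈ -44.767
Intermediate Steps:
D(O, w) = w + 2*w/(1 + O) (D(O, w) = w + (2*w)/(1 + O) = w + 2*w/(1 + O))
(1/(A + 2) + 1/D(13/(-11), 3))*158 = (1/(-6 + 2) + 1/(3*(3 + 13/(-11))/(1 + 13/(-11))))*158 = (1/(-4) + 1/(3*(3 + 13*(-1/11))/(1 + 13*(-1/11))))*158 = (-¼ + 1/(3*(3 - 13/11)/(1 - 13/11)))*158 = (-¼ + 1/(3*(20/11)/(-2/11)))*158 = (-¼ + 1/(3*(-11/2)*(20/11)))*158 = (-¼ + 1/(-30))*158 = (-¼ - 1/30)*158 = -17/60*158 = -1343/30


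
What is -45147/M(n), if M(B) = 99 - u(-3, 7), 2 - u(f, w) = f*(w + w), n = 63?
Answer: -45147/55 ≈ -820.85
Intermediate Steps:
u(f, w) = 2 - 2*f*w (u(f, w) = 2 - f*(w + w) = 2 - f*2*w = 2 - 2*f*w)
M(B) = 55 (M(B) = 99 - (2 - 2*(-3)*7) = 99 - (2 + 42) = 99 - 1*44 = 99 - 44 = 55)
-45147/M(n) = -45147/55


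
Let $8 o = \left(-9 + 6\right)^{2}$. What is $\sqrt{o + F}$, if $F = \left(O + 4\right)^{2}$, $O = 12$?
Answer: $\frac{11 \sqrt{34}}{4} \approx 16.035$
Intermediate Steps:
$o = \frac{9}{8}$ ($o = \frac{\left(-9 + 6\right)^{2}}{8} = \frac{\left(-3\right)^{2}}{8} = \frac{1}{8} \cdot 9 = \frac{9}{8} \approx 1.125$)
$F = 256$ ($F = \left(12 + 4\right)^{2} = 16^{2} = 256$)
$\sqrt{o + F} = \sqrt{\frac{9}{8} + 256} = \sqrt{\frac{2057}{8}} = \frac{11 \sqrt{34}}{4}$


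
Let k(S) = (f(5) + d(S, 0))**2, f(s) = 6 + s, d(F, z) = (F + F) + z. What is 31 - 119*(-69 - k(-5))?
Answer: 8361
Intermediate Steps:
d(F, z) = z + 2*F (d(F, z) = 2*F + z = z + 2*F)
k(S) = (11 + 2*S)**2 (k(S) = ((6 + 5) + (0 + 2*S))**2 = (11 + 2*S)**2)
31 - 119*(-69 - k(-5)) = 31 - 119*(-69 - (11 + 2*(-5))**2) = 31 - 119*(-69 - (11 - 10)**2) = 31 - 119*(-69 - 1*1**2) = 31 - 119*(-69 - 1*1) = 31 - 119*(-69 - 1) = 31 - 119*(-70) = 31 + 8330 = 8361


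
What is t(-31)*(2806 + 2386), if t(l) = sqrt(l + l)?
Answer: 5192*I*sqrt(62) ≈ 40882.0*I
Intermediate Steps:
t(l) = sqrt(2)*sqrt(l) (t(l) = sqrt(2*l) = sqrt(2)*sqrt(l))
t(-31)*(2806 + 2386) = (sqrt(2)*sqrt(-31))*(2806 + 2386) = (sqrt(2)*(I*sqrt(31)))*5192 = (I*sqrt(62))*5192 = 5192*I*sqrt(62)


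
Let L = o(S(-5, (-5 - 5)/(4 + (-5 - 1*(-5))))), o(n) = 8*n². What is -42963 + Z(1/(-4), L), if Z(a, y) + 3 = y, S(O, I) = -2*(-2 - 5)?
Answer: -41398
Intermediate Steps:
S(O, I) = 14 (S(O, I) = -2*(-7) = 14)
L = 1568 (L = 8*14² = 8*196 = 1568)
Z(a, y) = -3 + y
-42963 + Z(1/(-4), L) = -42963 + (-3 + 1568) = -42963 + 1565 = -41398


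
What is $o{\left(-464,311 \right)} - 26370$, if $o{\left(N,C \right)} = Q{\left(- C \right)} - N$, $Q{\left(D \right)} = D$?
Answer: $-26217$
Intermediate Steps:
$o{\left(N,C \right)} = - C - N$
$o{\left(-464,311 \right)} - 26370 = \left(\left(-1\right) 311 - -464\right) - 26370 = \left(-311 + 464\right) - 26370 = 153 - 26370 = -26217$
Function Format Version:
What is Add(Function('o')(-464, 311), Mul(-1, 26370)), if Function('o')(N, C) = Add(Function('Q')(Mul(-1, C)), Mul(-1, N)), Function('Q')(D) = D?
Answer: -26217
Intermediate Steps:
Function('o')(N, C) = Add(Mul(-1, C), Mul(-1, N))
Add(Function('o')(-464, 311), Mul(-1, 26370)) = Add(Add(Mul(-1, 311), Mul(-1, -464)), Mul(-1, 26370)) = Add(Add(-311, 464), -26370) = Add(153, -26370) = -26217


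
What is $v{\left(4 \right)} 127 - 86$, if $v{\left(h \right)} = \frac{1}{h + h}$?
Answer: $- \frac{561}{8} \approx -70.125$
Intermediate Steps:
$v{\left(h \right)} = \frac{1}{2 h}$
$v{\left(4 \right)} 127 - 86 = \frac{1}{2 \cdot 4} \cdot 127 - 86 = \frac{1}{2} \cdot \frac{1}{4} \cdot 127 - 86 = \frac{1}{8} \cdot 127 - 86 = \frac{127}{8} - 86 = - \frac{561}{8}$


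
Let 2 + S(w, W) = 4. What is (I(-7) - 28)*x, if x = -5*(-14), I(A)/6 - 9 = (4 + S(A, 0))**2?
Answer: 16940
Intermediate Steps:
S(w, W) = 2 (S(w, W) = -2 + 4 = 2)
I(A) = 270 (I(A) = 54 + 6*(4 + 2)**2 = 54 + 6*6**2 = 54 + 6*36 = 54 + 216 = 270)
x = 70
(I(-7) - 28)*x = (270 - 28)*70 = 242*70 = 16940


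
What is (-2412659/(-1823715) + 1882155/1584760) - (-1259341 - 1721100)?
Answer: 1722786110187812413/578030116680 ≈ 2.9804e+6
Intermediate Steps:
(-2412659/(-1823715) + 1882155/1584760) - (-1259341 - 1721100) = (-2412659*(-1/1823715) + 1882155*(1/1584760)) - 1*(-2980441) = (2412659/1823715 + 376431/316952) + 2980441 = 1451199956533/578030116680 + 2980441 = 1722786110187812413/578030116680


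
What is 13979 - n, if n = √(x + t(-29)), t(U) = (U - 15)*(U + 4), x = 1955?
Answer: 13979 - √3055 ≈ 13924.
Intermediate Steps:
t(U) = (-15 + U)*(4 + U)
n = √3055 (n = √(1955 + (-60 + (-29)² - 11*(-29))) = √(1955 + (-60 + 841 + 319)) = √(1955 + 1100) = √3055 ≈ 55.272)
13979 - n = 13979 - √3055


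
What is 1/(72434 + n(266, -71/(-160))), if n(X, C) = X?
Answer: 1/72700 ≈ 1.3755e-5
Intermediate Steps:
1/(72434 + n(266, -71/(-160))) = 1/(72434 + 266) = 1/72700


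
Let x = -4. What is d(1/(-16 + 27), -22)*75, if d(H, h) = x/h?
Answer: 150/11 ≈ 13.636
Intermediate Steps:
d(H, h) = -4/h
d(1/(-16 + 27), -22)*75 = -4/(-22)*75 = -4*(-1/22)*75 = (2/11)*75 = 150/11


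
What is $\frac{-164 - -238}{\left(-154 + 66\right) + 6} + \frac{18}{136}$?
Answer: $- \frac{2147}{2788} \approx -0.77009$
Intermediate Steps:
$\frac{-164 - -238}{\left(-154 + 66\right) + 6} + \frac{18}{136} = \frac{-164 + 238}{-88 + 6} + 18 \cdot \frac{1}{136} = \frac{74}{-82} + \frac{9}{68} = 74 \left(- \frac{1}{82}\right) + \frac{9}{68} = - \frac{37}{41} + \frac{9}{68} = - \frac{2147}{2788}$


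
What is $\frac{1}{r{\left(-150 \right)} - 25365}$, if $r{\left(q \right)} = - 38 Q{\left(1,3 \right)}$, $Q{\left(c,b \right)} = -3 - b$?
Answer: $- \frac{1}{25137} \approx -3.9782 \cdot 10^{-5}$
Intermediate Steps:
$r{\left(q \right)} = 228$ ($r{\left(q \right)} = - 38 \left(-3 - 3\right) = \left(-38\right) \left(-6\right) = 228$)
$\frac{1}{r{\left(-150 \right)} - 25365} = \frac{1}{228 - 25365} = \frac{1}{-25137} = - \frac{1}{25137}$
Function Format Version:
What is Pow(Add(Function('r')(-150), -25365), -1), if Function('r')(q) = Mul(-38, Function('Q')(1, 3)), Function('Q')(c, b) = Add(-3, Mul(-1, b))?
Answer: Rational(-1, 25137) ≈ -3.9782e-5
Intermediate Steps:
Function('r')(q) = 228 (Function('r')(q) = Mul(-38, Add(-3, Mul(-1, 3))) = Mul(-38, Add(-3, -3)) = Mul(-38, -6) = 228)
Pow(Add(Function('r')(-150), -25365), -1) = Pow(Add(228, -25365), -1) = Pow(-25137, -1) = Rational(-1, 25137)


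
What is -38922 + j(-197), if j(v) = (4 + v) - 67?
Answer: -39182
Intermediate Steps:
j(v) = -63 + v
-38922 + j(-197) = -38922 + (-63 - 197) = -38922 - 260 = -39182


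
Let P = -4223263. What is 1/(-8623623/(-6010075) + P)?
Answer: -6010075/25382118751102 ≈ -2.3678e-7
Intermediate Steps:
1/(-8623623/(-6010075) + P) = 1/(-8623623/(-6010075) - 4223263) = 1/(-8623623*(-1/6010075) - 4223263) = 1/(8623623/6010075 - 4223263) = 1/(-25382118751102/6010075) = -6010075/25382118751102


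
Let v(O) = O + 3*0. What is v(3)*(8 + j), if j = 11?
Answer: 57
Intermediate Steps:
v(O) = O (v(O) = O + 0 = O)
v(3)*(8 + j) = 3*(8 + 11) = 3*19 = 57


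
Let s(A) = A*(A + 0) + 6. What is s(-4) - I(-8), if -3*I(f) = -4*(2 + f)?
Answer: 30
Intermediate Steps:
s(A) = 6 + A**2 (s(A) = A*A + 6 = A**2 + 6 = 6 + A**2)
I(f) = 8/3 + 4*f/3 (I(f) = -(-4)*(2 + f)/3 = -(-8 - 4*f)/3 = 8/3 + 4*f/3)
s(-4) - I(-8) = (6 + (-4)**2) - (8/3 + (4/3)*(-8)) = (6 + 16) - (8/3 - 32/3) = 22 - 1*(-8) = 22 + 8 = 30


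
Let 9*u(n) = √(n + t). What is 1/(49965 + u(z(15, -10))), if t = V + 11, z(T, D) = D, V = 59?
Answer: 269811/13481106611 - 6*√15/67405533055 ≈ 2.0014e-5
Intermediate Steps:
t = 70 (t = 59 + 11 = 70)
u(n) = √(70 + n)/9 (u(n) = √(n + 70)/9 = √(70 + n)/9)
1/(49965 + u(z(15, -10))) = 1/(49965 + √(70 - 10)/9) = 1/(49965 + √60/9) = 1/(49965 + (2*√15)/9) = 1/(49965 + 2*√15/9)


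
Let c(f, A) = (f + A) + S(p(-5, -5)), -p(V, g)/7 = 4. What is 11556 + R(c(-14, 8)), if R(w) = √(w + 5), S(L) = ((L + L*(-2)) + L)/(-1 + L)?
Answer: 11556 + I ≈ 11556.0 + 1.0*I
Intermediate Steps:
p(V, g) = -28 (p(V, g) = -7*4 = -28)
S(L) = 0 (S(L) = ((L - 2*L) + L)/(-1 + L) = (-L + L)/(-1 + L) = 0/(-1 + L) = 0)
c(f, A) = A + f (c(f, A) = (f + A) + 0 = (A + f) + 0 = A + f)
R(w) = √(5 + w)
11556 + R(c(-14, 8)) = 11556 + √(5 + (8 - 14)) = 11556 + √(5 - 6) = 11556 + √(-1) = 11556 + I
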